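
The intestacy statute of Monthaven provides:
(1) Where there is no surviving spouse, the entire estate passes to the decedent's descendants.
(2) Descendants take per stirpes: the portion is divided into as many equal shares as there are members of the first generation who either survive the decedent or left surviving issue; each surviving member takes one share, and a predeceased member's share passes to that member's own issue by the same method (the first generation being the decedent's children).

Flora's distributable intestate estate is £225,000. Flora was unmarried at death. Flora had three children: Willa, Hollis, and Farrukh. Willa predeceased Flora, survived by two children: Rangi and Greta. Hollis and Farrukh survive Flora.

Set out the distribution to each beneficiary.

Rangi: £37,500; Greta: £37,500; Hollis: £75,000; Farrukh: £75,000

The entire £225,000 passes to the descendants.
That amount (£225,000) is divided into 3 shares of £75,000: Hollis and Farrukh each take £75,000; Willa's £75,000 share passes to Willa's issue.
Willa's share (£75,000) is divided into 2 shares of £37,500: Rangi and Greta each take £37,500.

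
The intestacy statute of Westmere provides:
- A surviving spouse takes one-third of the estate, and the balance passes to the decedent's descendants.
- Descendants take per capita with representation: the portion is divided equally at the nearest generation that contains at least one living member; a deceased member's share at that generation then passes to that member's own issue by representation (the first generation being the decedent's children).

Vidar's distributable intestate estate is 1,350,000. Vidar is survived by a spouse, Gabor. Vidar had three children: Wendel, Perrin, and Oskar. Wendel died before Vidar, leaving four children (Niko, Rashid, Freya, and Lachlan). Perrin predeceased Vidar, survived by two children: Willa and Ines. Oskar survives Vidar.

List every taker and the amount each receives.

Gabor: 450,000; Niko: 75,000; Rashid: 75,000; Freya: 75,000; Lachlan: 75,000; Willa: 150,000; Ines: 150,000; Oskar: 300,000

Gabor takes one-third of 1,350,000 = 450,000. The remaining 900,000 passes to the descendants.
The descendants' portion (900,000) is divided into 3 shares of 300,000: Oskar takes 300,000; Wendel's 300,000 share passes to Wendel's issue; Perrin's 300,000 share passes to Perrin's issue.
Wendel's share (300,000) is divided into 4 shares of 75,000: Niko, Rashid, Freya, and Lachlan each take 75,000.
Perrin's share (300,000) is divided into 2 shares of 150,000: Willa and Ines each take 150,000.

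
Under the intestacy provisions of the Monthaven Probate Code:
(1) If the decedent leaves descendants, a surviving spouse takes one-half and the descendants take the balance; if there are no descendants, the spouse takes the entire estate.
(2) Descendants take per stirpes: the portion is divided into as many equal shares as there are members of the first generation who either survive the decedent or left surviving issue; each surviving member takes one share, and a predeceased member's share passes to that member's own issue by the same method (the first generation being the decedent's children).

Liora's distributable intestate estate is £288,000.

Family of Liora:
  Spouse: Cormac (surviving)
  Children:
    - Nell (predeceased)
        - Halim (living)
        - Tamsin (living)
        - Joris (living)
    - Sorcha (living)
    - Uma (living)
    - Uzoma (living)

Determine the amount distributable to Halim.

Cormac takes one-half of £288,000 = £144,000. The remaining £144,000 passes to the descendants.
The descendants' portion (£144,000) is divided into 4 shares of £36,000: Sorcha, Uma, and Uzoma each take £36,000; Nell's £36,000 share passes to Nell's issue.
Nell's share (£36,000) is divided into 3 shares of £12,000: Halim, Tamsin, and Joris each take £12,000.

Halim receives £12,000.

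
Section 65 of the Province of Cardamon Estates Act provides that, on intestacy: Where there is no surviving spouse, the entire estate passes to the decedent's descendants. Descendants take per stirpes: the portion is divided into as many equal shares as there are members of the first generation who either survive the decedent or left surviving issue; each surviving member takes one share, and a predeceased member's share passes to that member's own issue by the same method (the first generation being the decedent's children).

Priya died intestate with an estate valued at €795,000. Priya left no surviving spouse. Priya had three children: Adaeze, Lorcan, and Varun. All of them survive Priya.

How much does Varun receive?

Varun receives €265,000.

The entire €795,000 passes to the descendants.
That amount (€795,000) is divided into 3 shares of €265,000: Adaeze, Lorcan, and Varun each take €265,000.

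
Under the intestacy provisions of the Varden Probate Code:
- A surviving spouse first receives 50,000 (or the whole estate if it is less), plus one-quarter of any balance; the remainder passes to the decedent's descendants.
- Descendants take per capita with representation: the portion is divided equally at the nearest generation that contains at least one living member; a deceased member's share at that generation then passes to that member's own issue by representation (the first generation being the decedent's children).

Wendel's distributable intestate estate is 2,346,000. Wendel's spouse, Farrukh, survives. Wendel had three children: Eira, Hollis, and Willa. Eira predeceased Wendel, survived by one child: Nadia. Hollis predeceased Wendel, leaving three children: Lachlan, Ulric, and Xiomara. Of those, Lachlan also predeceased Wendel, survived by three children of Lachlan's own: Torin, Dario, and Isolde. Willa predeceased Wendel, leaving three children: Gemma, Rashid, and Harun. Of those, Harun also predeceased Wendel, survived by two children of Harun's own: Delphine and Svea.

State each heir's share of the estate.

Farrukh: 624,000; Nadia: 246,000; Torin: 82,000; Dario: 82,000; Isolde: 82,000; Ulric: 246,000; Xiomara: 246,000; Gemma: 246,000; Rashid: 246,000; Delphine: 123,000; Svea: 123,000

Farrukh first takes 50,000, leaving a balance of 2,296,000. Farrukh then takes one-quarter of the balance (574,000), for a total of 624,000. The remaining 1,722,000 passes to the descendants.
No child survives, so the initial division is made at the grandchildren's generation.
The descendants' portion (1,722,000) is divided into 7 shares of 246,000: Nadia, Ulric, Xiomara, Gemma, and Rashid each take 246,000; Lachlan's 246,000 share passes to Lachlan's issue; Harun's 246,000 share passes to Harun's issue.
Lachlan's share (246,000) is divided into 3 shares of 82,000: Torin, Dario, and Isolde each take 82,000.
Harun's share (246,000) is divided into 2 shares of 123,000: Delphine and Svea each take 123,000.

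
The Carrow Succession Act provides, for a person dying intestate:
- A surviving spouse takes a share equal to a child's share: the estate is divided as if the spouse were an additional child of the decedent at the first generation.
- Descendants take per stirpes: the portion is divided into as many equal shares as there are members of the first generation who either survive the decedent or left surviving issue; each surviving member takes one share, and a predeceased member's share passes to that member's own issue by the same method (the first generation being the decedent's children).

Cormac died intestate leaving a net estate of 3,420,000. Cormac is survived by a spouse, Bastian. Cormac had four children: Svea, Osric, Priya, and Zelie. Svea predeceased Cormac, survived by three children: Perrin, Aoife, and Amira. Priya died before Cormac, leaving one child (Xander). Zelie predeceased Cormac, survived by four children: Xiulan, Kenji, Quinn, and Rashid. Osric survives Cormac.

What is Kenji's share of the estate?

Kenji receives 171,000.

The spouse counts as an additional share at the children's level, so there are 5 primary shares of 684,000. Bastian takes one such share (684,000).
The children's combined portion (2,736,000) is divided into 4 shares of 684,000: Osric takes 684,000; Svea's 684,000 share passes to Svea's issue; Priya's 684,000 share passes to Priya's issue; Zelie's 684,000 share passes to Zelie's issue.
Svea's share (684,000) is divided into 3 shares of 228,000: Perrin, Aoife, and Amira each take 228,000.
Priya's share (684,000) passes entirely to Xander.
Zelie's share (684,000) is divided into 4 shares of 171,000: Xiulan, Kenji, Quinn, and Rashid each take 171,000.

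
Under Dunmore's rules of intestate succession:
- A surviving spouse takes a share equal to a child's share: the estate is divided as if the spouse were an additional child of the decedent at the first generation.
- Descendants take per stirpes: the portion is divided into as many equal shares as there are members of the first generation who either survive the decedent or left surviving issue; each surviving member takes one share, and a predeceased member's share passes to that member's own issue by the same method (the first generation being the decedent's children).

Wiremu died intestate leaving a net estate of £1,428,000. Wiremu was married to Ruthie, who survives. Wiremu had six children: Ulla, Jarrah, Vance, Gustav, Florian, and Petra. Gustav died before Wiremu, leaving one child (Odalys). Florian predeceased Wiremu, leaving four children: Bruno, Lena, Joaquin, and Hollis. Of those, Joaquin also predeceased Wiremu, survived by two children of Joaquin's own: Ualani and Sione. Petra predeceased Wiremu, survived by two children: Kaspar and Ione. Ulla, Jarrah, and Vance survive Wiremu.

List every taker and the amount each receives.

The spouse counts as an additional share at the children's level, so there are 7 primary shares of £204,000. Ruthie takes one such share (£204,000).
The children's combined portion (£1,224,000) is divided into 6 shares of £204,000: Ulla, Jarrah, and Vance each take £204,000; Gustav's £204,000 share passes to Gustav's issue; Florian's £204,000 share passes to Florian's issue; Petra's £204,000 share passes to Petra's issue.
Gustav's share (£204,000) passes entirely to Odalys.
Florian's share (£204,000) is divided into 4 shares of £51,000: Bruno, Lena, and Hollis each take £51,000; Joaquin's £51,000 share passes to Joaquin's issue.
Joaquin's share (£51,000) is divided into 2 shares of £25,500: Ualani and Sione each take £25,500.
Petra's share (£204,000) is divided into 2 shares of £102,000: Kaspar and Ione each take £102,000.

Ruthie: £204,000; Ulla: £204,000; Jarrah: £204,000; Vance: £204,000; Odalys: £204,000; Bruno: £51,000; Lena: £51,000; Ualani: £25,500; Sione: £25,500; Hollis: £51,000; Kaspar: £102,000; Ione: £102,000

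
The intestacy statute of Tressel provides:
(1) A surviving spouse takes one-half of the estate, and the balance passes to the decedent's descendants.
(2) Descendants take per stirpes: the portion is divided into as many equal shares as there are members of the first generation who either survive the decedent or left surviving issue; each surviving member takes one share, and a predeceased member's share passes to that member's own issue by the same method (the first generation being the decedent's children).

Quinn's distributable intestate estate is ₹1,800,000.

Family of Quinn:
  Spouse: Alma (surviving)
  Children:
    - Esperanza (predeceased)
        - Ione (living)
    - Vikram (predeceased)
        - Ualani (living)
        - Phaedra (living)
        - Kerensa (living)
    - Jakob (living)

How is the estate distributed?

Alma takes one-half of ₹1,800,000 = ₹900,000. The remaining ₹900,000 passes to the descendants.
The descendants' portion (₹900,000) is divided into 3 shares of ₹300,000: Jakob takes ₹300,000; Esperanza's ₹300,000 share passes to Esperanza's issue; Vikram's ₹300,000 share passes to Vikram's issue.
Esperanza's share (₹300,000) passes entirely to Ione.
Vikram's share (₹300,000) is divided into 3 shares of ₹100,000: Ualani, Phaedra, and Kerensa each take ₹100,000.

Alma: ₹900,000; Ione: ₹300,000; Ualani: ₹100,000; Phaedra: ₹100,000; Kerensa: ₹100,000; Jakob: ₹300,000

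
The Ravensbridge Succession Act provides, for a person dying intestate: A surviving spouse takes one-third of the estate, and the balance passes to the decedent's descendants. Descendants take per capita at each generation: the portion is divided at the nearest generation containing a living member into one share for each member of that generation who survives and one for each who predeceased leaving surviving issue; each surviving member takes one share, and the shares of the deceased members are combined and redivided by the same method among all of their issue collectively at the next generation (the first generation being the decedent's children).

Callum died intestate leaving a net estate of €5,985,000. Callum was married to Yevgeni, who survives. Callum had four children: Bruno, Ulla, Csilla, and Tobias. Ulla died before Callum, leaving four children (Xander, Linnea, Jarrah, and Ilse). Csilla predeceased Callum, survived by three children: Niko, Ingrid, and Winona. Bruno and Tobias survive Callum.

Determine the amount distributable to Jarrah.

Yevgeni takes one-third of €5,985,000 = €1,995,000. The remaining €3,990,000 passes to the descendants.
The descendants' portion (€3,990,000) is divided at the children's generation into 4 shares of €997,500. Bruno and Tobias each take €997,500. The 2 shares of the deceased (Ulla and Csilla) are combined into a pool of €1,995,000.
That pool (€1,995,000) is divided at the grandchildren's generation equally among Xander, Linnea, Jarrah, Ilse, Niko, Ingrid, and Winona: €285,000 each.

Jarrah receives €285,000.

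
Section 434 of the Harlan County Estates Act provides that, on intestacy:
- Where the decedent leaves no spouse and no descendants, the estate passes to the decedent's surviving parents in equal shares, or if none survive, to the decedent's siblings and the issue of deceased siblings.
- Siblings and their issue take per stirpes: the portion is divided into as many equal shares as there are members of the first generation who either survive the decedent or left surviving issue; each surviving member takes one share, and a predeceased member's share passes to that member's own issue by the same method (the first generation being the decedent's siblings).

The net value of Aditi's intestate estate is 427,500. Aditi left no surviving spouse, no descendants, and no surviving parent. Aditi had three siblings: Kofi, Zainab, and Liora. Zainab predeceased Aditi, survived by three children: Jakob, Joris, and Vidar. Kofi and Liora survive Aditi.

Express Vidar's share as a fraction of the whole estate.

Vidar receives 1/9 of the estate.

The entire 427,500 passes to the siblings and their issue.
That amount (427,500) is divided into 3 shares of 142,500: Kofi and Liora each take 142,500; Zainab's 142,500 share passes to Zainab's issue.
Zainab's share (142,500) is divided into 3 shares of 47,500: Jakob, Joris, and Vidar each take 47,500.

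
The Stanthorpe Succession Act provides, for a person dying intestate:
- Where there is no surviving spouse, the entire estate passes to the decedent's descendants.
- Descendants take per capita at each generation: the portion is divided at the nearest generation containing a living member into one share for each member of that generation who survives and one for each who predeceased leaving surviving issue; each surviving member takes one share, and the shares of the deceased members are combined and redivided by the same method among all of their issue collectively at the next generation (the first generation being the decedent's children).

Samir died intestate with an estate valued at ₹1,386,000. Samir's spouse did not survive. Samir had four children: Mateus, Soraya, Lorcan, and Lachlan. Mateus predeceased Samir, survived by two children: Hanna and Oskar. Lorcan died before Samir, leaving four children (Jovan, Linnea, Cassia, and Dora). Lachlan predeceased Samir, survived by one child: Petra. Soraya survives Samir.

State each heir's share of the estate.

Hanna: ₹148,500; Oskar: ₹148,500; Soraya: ₹346,500; Jovan: ₹148,500; Linnea: ₹148,500; Cassia: ₹148,500; Dora: ₹148,500; Petra: ₹148,500

The entire ₹1,386,000 passes to the descendants.
That amount (₹1,386,000) is divided at the children's generation into 4 shares of ₹346,500. Soraya takes ₹346,500. The 3 shares of the deceased (Mateus, Lorcan, and Lachlan) are combined into a pool of ₹1,039,500.
That pool (₹1,039,500) is divided at the grandchildren's generation equally among Hanna, Oskar, Jovan, Linnea, Cassia, Dora, and Petra: ₹148,500 each.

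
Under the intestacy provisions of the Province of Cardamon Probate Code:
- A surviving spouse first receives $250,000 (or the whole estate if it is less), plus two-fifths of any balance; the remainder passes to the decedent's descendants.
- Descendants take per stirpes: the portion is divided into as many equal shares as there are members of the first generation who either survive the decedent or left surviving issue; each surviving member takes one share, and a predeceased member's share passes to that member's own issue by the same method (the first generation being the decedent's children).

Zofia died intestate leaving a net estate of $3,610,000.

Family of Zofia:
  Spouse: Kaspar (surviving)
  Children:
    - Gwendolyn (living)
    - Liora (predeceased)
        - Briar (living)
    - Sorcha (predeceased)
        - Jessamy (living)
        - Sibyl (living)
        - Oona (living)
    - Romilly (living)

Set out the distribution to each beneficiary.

Kaspar first takes $250,000, leaving a balance of $3,360,000. Kaspar then takes two-fifths of the balance ($1,344,000), for a total of $1,594,000. The remaining $2,016,000 passes to the descendants.
The descendants' portion ($2,016,000) is divided into 4 shares of $504,000: Gwendolyn and Romilly each take $504,000; Liora's $504,000 share passes to Liora's issue; Sorcha's $504,000 share passes to Sorcha's issue.
Liora's share ($504,000) passes entirely to Briar.
Sorcha's share ($504,000) is divided into 3 shares of $168,000: Jessamy, Sibyl, and Oona each take $168,000.

Kaspar: $1,594,000; Gwendolyn: $504,000; Briar: $504,000; Jessamy: $168,000; Sibyl: $168,000; Oona: $168,000; Romilly: $504,000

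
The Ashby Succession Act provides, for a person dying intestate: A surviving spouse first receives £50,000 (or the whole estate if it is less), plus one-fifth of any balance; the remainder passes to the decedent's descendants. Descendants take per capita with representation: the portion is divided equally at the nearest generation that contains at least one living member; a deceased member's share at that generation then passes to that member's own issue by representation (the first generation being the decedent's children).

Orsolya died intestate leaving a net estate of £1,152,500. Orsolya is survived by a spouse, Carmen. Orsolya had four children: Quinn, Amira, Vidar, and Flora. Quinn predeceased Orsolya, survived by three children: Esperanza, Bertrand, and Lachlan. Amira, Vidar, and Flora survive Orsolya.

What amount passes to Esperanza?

Carmen first takes £50,000, leaving a balance of £1,102,500. Carmen then takes one-fifth of the balance (£220,500), for a total of £270,500. The remaining £882,000 passes to the descendants.
The descendants' portion (£882,000) is divided into 4 shares of £220,500: Amira, Vidar, and Flora each take £220,500; Quinn's £220,500 share passes to Quinn's issue.
Quinn's share (£220,500) is divided into 3 shares of £73,500: Esperanza, Bertrand, and Lachlan each take £73,500.

Esperanza receives £73,500.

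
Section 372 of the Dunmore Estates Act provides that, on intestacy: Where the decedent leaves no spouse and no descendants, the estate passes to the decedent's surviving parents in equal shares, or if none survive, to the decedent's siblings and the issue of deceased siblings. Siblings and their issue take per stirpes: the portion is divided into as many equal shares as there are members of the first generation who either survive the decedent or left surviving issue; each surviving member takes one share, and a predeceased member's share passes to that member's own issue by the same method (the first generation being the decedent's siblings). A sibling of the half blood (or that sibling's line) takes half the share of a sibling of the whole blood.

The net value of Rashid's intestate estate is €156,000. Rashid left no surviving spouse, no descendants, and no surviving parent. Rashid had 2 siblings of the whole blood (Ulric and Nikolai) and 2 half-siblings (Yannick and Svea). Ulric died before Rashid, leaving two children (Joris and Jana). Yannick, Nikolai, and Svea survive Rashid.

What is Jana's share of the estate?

The entire €156,000 passes to the siblings and their issue.
Counting each half-blood sibling's line as half a unit, there are 3 units in €156,000, so one unit is €52,000. Whole-blood lines (Ulric and Nikolai) take €52,000 each; half-blood lines (Yannick and Svea) take €26,000 each.
Ulric's share (€52,000) is divided into 2 shares of €26,000: Joris and Jana each take €26,000.

Jana receives €26,000.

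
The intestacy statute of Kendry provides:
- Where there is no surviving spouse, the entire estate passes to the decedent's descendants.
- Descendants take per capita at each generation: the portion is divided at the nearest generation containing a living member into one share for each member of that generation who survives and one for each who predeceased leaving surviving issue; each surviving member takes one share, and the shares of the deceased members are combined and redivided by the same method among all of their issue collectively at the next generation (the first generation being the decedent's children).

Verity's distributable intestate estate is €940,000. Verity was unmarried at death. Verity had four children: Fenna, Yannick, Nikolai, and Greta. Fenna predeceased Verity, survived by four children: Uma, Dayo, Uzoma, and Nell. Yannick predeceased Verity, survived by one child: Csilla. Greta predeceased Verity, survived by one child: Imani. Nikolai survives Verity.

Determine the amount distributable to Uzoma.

Uzoma receives €117,500.

The entire €940,000 passes to the descendants.
That amount (€940,000) is divided at the children's generation into 4 shares of €235,000. Nikolai takes €235,000. The 3 shares of the deceased (Fenna, Yannick, and Greta) are combined into a pool of €705,000.
That pool (€705,000) is divided at the grandchildren's generation equally among Uma, Dayo, Uzoma, Nell, Csilla, and Imani: €117,500 each.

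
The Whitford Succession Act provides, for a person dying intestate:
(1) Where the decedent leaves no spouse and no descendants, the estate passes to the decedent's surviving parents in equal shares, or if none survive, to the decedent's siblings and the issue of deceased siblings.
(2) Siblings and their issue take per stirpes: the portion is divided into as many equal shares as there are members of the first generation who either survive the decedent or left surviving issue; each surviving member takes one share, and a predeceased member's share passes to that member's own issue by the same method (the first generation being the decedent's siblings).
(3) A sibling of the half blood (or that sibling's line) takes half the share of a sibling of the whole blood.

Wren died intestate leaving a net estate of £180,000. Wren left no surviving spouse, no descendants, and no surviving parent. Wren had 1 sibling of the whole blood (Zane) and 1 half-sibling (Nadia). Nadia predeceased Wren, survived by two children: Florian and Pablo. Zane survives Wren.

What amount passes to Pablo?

Pablo receives £30,000.

The entire £180,000 passes to the siblings and their issue.
Counting each half-blood sibling's line as half a unit, there are 3/2 units in £180,000, so one unit is £120,000. Whole-blood lines (Zane) take £120,000 each; half-blood lines (Nadia) take £60,000 each.
Nadia's share (£60,000) is divided into 2 shares of £30,000: Florian and Pablo each take £30,000.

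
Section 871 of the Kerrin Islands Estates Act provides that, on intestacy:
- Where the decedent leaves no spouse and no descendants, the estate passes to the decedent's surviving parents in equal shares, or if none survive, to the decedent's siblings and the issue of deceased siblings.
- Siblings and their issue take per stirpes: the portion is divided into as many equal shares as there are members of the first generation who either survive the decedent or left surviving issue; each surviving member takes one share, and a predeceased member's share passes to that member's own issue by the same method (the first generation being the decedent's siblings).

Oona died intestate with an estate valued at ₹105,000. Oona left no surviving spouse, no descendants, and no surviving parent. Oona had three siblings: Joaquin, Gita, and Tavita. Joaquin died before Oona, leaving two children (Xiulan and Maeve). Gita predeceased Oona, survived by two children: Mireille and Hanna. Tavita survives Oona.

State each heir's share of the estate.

Xiulan: ₹17,500; Maeve: ₹17,500; Mireille: ₹17,500; Hanna: ₹17,500; Tavita: ₹35,000

The entire ₹105,000 passes to the siblings and their issue.
That amount (₹105,000) is divided into 3 shares of ₹35,000: Tavita takes ₹35,000; Joaquin's ₹35,000 share passes to Joaquin's issue; Gita's ₹35,000 share passes to Gita's issue.
Joaquin's share (₹35,000) is divided into 2 shares of ₹17,500: Xiulan and Maeve each take ₹17,500.
Gita's share (₹35,000) is divided into 2 shares of ₹17,500: Mireille and Hanna each take ₹17,500.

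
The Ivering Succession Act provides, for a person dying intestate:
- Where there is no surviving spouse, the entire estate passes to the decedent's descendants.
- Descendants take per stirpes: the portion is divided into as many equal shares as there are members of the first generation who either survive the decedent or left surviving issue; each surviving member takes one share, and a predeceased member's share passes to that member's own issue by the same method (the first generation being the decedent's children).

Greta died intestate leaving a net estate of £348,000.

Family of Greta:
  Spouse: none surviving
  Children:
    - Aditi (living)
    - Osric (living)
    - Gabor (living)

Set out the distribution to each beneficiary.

The entire £348,000 passes to the descendants.
That amount (£348,000) is divided into 3 shares of £116,000: Aditi, Osric, and Gabor each take £116,000.

Aditi: £116,000; Osric: £116,000; Gabor: £116,000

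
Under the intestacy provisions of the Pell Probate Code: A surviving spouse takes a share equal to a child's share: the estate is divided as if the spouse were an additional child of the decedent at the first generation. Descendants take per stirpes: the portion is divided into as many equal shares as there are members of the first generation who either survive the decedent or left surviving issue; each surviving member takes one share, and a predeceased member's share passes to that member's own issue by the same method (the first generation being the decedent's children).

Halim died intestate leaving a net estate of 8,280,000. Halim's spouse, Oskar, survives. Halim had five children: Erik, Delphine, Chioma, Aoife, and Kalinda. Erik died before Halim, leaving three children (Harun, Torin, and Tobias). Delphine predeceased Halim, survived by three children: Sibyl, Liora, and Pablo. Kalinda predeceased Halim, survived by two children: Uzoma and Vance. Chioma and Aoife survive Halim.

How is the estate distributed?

The spouse counts as an additional share at the children's level, so there are 6 primary shares of 1,380,000. Oskar takes one such share (1,380,000).
The children's combined portion (6,900,000) is divided into 5 shares of 1,380,000: Chioma and Aoife each take 1,380,000; Erik's 1,380,000 share passes to Erik's issue; Delphine's 1,380,000 share passes to Delphine's issue; Kalinda's 1,380,000 share passes to Kalinda's issue.
Erik's share (1,380,000) is divided into 3 shares of 460,000: Harun, Torin, and Tobias each take 460,000.
Delphine's share (1,380,000) is divided into 3 shares of 460,000: Sibyl, Liora, and Pablo each take 460,000.
Kalinda's share (1,380,000) is divided into 2 shares of 690,000: Uzoma and Vance each take 690,000.

Oskar: 1,380,000; Harun: 460,000; Torin: 460,000; Tobias: 460,000; Sibyl: 460,000; Liora: 460,000; Pablo: 460,000; Chioma: 1,380,000; Aoife: 1,380,000; Uzoma: 690,000; Vance: 690,000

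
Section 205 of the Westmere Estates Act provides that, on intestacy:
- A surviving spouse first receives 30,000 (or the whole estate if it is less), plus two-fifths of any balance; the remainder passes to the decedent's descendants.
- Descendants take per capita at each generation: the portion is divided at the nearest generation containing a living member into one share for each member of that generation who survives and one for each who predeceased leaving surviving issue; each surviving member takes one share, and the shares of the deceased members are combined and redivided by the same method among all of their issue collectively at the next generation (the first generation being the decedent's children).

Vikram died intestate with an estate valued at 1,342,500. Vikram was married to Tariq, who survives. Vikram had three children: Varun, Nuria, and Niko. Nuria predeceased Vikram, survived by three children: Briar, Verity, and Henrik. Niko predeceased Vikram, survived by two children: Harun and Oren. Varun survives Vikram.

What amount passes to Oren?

Tariq first takes 30,000, leaving a balance of 1,312,500. Tariq then takes two-fifths of the balance (525,000), for a total of 555,000. The remaining 787,500 passes to the descendants.
The descendants' portion (787,500) is divided at the children's generation into 3 shares of 262,500. Varun takes 262,500. The 2 shares of the deceased (Nuria and Niko) are combined into a pool of 525,000.
That pool (525,000) is divided at the grandchildren's generation equally among Briar, Verity, Henrik, Harun, and Oren: 105,000 each.

Oren receives 105,000.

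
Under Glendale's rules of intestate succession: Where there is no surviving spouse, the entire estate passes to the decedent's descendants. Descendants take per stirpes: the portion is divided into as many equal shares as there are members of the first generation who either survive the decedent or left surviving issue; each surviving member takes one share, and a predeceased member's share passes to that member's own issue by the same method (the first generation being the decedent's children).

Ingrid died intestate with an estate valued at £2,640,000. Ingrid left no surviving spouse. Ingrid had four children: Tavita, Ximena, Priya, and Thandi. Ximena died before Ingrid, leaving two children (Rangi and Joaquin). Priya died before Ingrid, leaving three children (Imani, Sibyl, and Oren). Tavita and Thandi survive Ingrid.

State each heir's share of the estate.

Tavita: £660,000; Rangi: £330,000; Joaquin: £330,000; Imani: £220,000; Sibyl: £220,000; Oren: £220,000; Thandi: £660,000

The entire £2,640,000 passes to the descendants.
That amount (£2,640,000) is divided into 4 shares of £660,000: Tavita and Thandi each take £660,000; Ximena's £660,000 share passes to Ximena's issue; Priya's £660,000 share passes to Priya's issue.
Ximena's share (£660,000) is divided into 2 shares of £330,000: Rangi and Joaquin each take £330,000.
Priya's share (£660,000) is divided into 3 shares of £220,000: Imani, Sibyl, and Oren each take £220,000.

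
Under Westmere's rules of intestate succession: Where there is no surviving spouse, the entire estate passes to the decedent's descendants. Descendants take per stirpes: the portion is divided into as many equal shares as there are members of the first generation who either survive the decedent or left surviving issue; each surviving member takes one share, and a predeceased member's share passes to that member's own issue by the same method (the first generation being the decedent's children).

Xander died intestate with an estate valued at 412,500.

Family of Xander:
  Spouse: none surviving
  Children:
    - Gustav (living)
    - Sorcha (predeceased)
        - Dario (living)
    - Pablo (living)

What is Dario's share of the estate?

Dario receives 137,500.

The entire 412,500 passes to the descendants.
That amount (412,500) is divided into 3 shares of 137,500: Gustav and Pablo each take 137,500; Sorcha's 137,500 share passes to Sorcha's issue.
Sorcha's share (137,500) passes entirely to Dario.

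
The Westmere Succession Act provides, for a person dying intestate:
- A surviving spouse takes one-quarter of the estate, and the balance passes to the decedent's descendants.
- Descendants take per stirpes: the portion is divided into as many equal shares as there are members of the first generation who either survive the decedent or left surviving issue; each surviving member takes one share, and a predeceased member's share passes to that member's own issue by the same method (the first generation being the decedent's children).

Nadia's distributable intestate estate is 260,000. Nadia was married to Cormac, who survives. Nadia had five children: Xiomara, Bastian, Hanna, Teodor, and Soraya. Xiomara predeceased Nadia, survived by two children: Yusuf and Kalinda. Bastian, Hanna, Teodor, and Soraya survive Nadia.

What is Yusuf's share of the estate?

Cormac takes one-quarter of 260,000 = 65,000. The remaining 195,000 passes to the descendants.
The descendants' portion (195,000) is divided into 5 shares of 39,000: Bastian, Hanna, Teodor, and Soraya each take 39,000; Xiomara's 39,000 share passes to Xiomara's issue.
Xiomara's share (39,000) is divided into 2 shares of 19,500: Yusuf and Kalinda each take 19,500.

Yusuf receives 19,500.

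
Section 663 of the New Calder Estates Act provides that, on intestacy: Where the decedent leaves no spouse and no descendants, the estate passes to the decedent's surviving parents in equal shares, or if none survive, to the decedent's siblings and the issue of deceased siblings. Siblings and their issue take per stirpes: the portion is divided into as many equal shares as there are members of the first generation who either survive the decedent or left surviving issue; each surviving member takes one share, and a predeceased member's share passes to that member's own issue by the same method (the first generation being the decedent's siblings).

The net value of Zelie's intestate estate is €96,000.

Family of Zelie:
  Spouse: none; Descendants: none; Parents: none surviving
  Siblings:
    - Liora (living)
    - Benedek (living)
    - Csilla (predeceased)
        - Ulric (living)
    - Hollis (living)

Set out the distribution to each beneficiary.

Liora: €24,000; Benedek: €24,000; Ulric: €24,000; Hollis: €24,000

The entire €96,000 passes to the siblings and their issue.
That amount (€96,000) is divided into 4 shares of €24,000: Liora, Benedek, and Hollis each take €24,000; Csilla's €24,000 share passes to Csilla's issue.
Csilla's share (€24,000) passes entirely to Ulric.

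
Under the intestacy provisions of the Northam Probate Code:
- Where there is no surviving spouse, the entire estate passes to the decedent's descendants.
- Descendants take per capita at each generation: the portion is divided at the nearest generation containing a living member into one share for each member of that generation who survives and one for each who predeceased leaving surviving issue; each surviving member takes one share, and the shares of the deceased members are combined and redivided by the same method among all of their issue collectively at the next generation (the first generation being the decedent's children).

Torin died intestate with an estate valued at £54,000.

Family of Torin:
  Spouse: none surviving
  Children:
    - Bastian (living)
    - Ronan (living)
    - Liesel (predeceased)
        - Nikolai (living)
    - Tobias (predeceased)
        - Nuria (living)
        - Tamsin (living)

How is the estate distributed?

Bastian: £13,500; Ronan: £13,500; Nikolai: £9,000; Nuria: £9,000; Tamsin: £9,000

The entire £54,000 passes to the descendants.
That amount (£54,000) is divided at the children's generation into 4 shares of £13,500. Bastian and Ronan each take £13,500. The 2 shares of the deceased (Liesel and Tobias) are combined into a pool of £27,000.
That pool (£27,000) is divided at the grandchildren's generation equally among Nikolai, Nuria, and Tamsin: £9,000 each.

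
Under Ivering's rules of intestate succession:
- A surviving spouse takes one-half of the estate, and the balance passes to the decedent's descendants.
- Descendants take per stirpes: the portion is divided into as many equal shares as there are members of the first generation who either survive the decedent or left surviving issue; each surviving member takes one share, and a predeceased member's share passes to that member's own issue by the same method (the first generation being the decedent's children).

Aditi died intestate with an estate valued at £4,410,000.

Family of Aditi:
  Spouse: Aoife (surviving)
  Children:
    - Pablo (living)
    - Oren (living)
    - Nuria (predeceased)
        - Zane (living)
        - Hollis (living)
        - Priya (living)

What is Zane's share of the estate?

Aoife takes one-half of £4,410,000 = £2,205,000. The remaining £2,205,000 passes to the descendants.
The descendants' portion (£2,205,000) is divided into 3 shares of £735,000: Pablo and Oren each take £735,000; Nuria's £735,000 share passes to Nuria's issue.
Nuria's share (£735,000) is divided into 3 shares of £245,000: Zane, Hollis, and Priya each take £245,000.

Zane receives £245,000.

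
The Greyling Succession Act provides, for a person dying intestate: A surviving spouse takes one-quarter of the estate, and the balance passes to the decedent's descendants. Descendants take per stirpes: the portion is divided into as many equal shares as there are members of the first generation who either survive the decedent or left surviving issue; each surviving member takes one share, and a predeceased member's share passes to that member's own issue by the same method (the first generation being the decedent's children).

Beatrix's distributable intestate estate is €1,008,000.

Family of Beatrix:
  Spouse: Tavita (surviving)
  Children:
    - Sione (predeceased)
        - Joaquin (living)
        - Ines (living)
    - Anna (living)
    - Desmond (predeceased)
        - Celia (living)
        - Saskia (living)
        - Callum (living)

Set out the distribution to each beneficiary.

Tavita takes one-quarter of €1,008,000 = €252,000. The remaining €756,000 passes to the descendants.
The descendants' portion (€756,000) is divided into 3 shares of €252,000: Anna takes €252,000; Sione's €252,000 share passes to Sione's issue; Desmond's €252,000 share passes to Desmond's issue.
Sione's share (€252,000) is divided into 2 shares of €126,000: Joaquin and Ines each take €126,000.
Desmond's share (€252,000) is divided into 3 shares of €84,000: Celia, Saskia, and Callum each take €84,000.

Tavita: €252,000; Joaquin: €126,000; Ines: €126,000; Anna: €252,000; Celia: €84,000; Saskia: €84,000; Callum: €84,000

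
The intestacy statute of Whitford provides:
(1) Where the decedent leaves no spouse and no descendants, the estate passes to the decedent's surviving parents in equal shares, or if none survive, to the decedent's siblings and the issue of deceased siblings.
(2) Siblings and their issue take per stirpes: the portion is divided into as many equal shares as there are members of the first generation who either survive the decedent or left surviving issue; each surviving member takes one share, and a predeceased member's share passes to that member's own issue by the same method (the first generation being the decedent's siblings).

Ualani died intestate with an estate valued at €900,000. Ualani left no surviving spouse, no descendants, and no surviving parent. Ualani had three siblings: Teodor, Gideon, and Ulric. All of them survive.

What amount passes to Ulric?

Ulric receives €300,000.

The entire €900,000 passes to the siblings and their issue.
That amount (€900,000) is divided into 3 shares of €300,000: Teodor, Gideon, and Ulric each take €300,000.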